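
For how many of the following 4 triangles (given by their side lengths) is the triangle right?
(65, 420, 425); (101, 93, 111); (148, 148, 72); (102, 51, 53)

1

(65,420,425): 65²+420² = 180625 = 425² → right
(101,93,111): 93²+101² = 18850 > 12321 = 111² → acute
(148,148,72): 72²+148² = 27088 > 21904 = 148² → acute
(102,51,53): 51²+53² = 5410 < 10404 = 102² → obtuse
1 of the 4 is right.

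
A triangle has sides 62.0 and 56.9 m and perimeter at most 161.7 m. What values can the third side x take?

5.1 < x ≤ 42.8 m

Triangle inequality alone gives 5.1 < x < 118.9.
The perimeter condition gives x ≤ 161.7 − 62.0 − 56.9 = 42.8.
Intersecting the two: 5.1 < x ≤ 42.8.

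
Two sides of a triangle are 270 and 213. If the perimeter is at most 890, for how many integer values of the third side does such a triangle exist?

350

Triangle inequality: 57 < x < 483. Perimeter ≤ 890 gives x ≤ 890 − 270 − 213 = 407.
So 57 < x ≤ 407; integers 58 through 407: 350 values.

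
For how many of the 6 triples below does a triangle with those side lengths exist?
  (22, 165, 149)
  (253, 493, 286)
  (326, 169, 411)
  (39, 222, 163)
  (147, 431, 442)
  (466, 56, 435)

(22,149,165): 22+149 > 165 → valid
(253,286,493): 253+286 > 493 → valid
(169,326,411): 169+326 > 411 → valid
(39,163,222): 39+163 ≤ 222 → not valid
(147,431,442): 147+431 > 442 → valid
(56,435,466): 56+435 > 466 → valid
5 of the 6 triples form a triangle.

5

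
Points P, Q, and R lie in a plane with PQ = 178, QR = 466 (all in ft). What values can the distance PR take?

By the triangle inequality, |178 − 466| ≤ PR ≤ 178 + 466.

288 ≤ PR ≤ 644 ft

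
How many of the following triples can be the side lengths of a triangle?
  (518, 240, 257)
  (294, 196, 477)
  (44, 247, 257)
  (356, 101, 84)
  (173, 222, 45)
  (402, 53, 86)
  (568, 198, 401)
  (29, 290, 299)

4

(240,257,518): 240+257 ≤ 518 → not valid
(196,294,477): 196+294 > 477 → valid
(44,247,257): 44+247 > 257 → valid
(84,101,356): 84+101 ≤ 356 → not valid
(45,173,222): 45+173 ≤ 222 → not valid
(53,86,402): 53+86 ≤ 402 → not valid
(198,401,568): 198+401 > 568 → valid
(29,290,299): 29+290 > 299 → valid
4 of the 8 triples form a triangle.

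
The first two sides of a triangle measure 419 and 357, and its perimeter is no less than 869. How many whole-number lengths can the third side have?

Triangle inequality: 62 < x < 776. Perimeter ≥ 869 gives x ≥ 869 − 419 − 357 = 93.
So 93 ≤ x < 776; integers 93 through 775: 683 values.

683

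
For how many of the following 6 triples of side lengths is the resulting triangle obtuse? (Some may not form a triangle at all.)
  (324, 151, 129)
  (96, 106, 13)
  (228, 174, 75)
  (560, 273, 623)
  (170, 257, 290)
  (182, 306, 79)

(324,151,129): 129+151 ≤ 324, not a triangle
(96,106,13): 13²+96² = 9385 < 11236 = 106² → obtuse
(228,174,75): 75²+174² = 35901 < 51984 = 228² → obtuse
(560,273,623): 273²+560² = 388129 = 623² → right
(170,257,290): 170²+257² = 94949 > 84100 = 290² → acute
(182,306,79): 79+182 ≤ 306, not a triangle
2 of the 6 are obtuse.

2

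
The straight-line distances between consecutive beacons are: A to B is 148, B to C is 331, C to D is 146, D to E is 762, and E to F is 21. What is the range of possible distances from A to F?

116 ≤ AF ≤ 1408

The maximum is all hops collinear in one direction: 148 + 331 + 146 + 762 + 21 = 1408.
The longest hop is 762; the others sum to 646. Folding the others back against it leaves at least 762 − 646 = 116.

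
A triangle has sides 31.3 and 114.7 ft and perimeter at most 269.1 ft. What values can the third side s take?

Triangle inequality alone gives 83.4 < s < 146.0.
The perimeter condition gives s ≤ 269.1 − 31.3 − 114.7 = 123.1.
Intersecting the two: 83.4 < s ≤ 123.1.

83.4 < s ≤ 123.1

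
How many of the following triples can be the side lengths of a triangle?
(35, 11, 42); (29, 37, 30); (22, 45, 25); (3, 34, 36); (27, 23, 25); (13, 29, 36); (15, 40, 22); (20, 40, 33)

7

(11,35,42): 11+35 > 42 → valid
(29,30,37): 29+30 > 37 → valid
(22,25,45): 22+25 > 45 → valid
(3,34,36): 3+34 > 36 → valid
(23,25,27): 23+25 > 27 → valid
(13,29,36): 13+29 > 36 → valid
(15,22,40): 15+22 ≤ 40 → not valid
(20,33,40): 20+33 > 40 → valid
7 of the 8 triples form a triangle.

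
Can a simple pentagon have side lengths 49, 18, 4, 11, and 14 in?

For a pentagon, each side must be shorter than the sum of the others.
Here the longest side is 49, but the remaining 4 sides sum to only 47.

No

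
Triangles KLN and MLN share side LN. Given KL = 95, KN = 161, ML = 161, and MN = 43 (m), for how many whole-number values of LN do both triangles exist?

85

From triangle KLN: 66 < LN < 256.
From triangle MLN: 118 < LN < 204.
Intersection: 118 < LN < 204, so integers 119 through 203: 85 values.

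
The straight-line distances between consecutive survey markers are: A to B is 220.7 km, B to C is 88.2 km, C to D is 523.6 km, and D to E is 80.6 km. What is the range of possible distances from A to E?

The maximum is all hops collinear in one direction: 220.7 + 88.2 + 523.6 + 80.6 = 913.1.
The longest hop is 523.6; the others sum to 389.5. Folding the others back against it leaves at least 523.6 − 389.5 = 134.1.

134.1 ≤ AE ≤ 913.1 km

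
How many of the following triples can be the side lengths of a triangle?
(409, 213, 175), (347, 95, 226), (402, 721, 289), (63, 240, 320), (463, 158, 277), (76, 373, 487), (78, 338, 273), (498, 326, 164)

1

(175,213,409): 175+213 ≤ 409 → not valid
(95,226,347): 95+226 ≤ 347 → not valid
(289,402,721): 289+402 ≤ 721 → not valid
(63,240,320): 63+240 ≤ 320 → not valid
(158,277,463): 158+277 ≤ 463 → not valid
(76,373,487): 76+373 ≤ 487 → not valid
(78,273,338): 78+273 > 338 → valid
(164,326,498): 164+326 ≤ 498 → not valid
1 of the 8 triples forms a triangle.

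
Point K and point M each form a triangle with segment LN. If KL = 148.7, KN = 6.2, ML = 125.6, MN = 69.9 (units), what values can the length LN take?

142.5 < LN < 154.9

From triangle KLN: |148.7 − 6.2| < LN < 148.7 + 6.2, i.e. 142.5 < LN < 154.9.
From triangle MLN: 55.7 < LN < 195.5.
Both must hold, so LN lies in the intersection.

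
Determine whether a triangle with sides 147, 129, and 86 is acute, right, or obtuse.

acute

Compare the square of the longest side to the sum of squares of the other two: 86² + 129² = 24037 > 21609 = 147².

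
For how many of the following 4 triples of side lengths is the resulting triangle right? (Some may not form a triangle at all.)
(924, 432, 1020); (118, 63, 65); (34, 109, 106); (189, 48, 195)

(924,432,1020): 432²+924² = 1040400 = 1020² → right
(118,63,65): 63²+65² = 8194 < 13924 = 118² → obtuse
(34,109,106): 34²+106² = 12392 > 11881 = 109² → acute
(189,48,195): 48²+189² = 38025 = 195² → right
2 of the 4 are right.

2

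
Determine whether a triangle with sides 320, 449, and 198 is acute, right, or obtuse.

obtuse

Compare the square of the longest side to the sum of squares of the other two: 198² + 320² = 141604 < 201601 = 449².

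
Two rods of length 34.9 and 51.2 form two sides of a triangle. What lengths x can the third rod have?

16.3 < x < 86.1

By the triangle inequality, x must be less than 34.9 + 51.2 = 86.1 and greater than |34.9 − 51.2| = 16.3.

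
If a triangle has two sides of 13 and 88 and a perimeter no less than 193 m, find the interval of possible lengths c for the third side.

92 ≤ c < 101 m

Triangle inequality alone gives 75 < c < 101.
The perimeter condition gives c ≥ 193 − 13 − 88 = 92.
Intersecting the two: 92 ≤ c < 101.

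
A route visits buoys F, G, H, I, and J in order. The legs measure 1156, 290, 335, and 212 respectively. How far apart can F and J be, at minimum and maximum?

The maximum is all hops collinear in one direction: 1156 + 290 + 335 + 212 = 1993.
The longest hop is 1156; the others sum to 837. Folding the others back against it leaves at least 1156 − 837 = 319.

319 ≤ FJ ≤ 1993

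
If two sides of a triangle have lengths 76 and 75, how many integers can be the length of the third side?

The third side lies in the open interval (1, 151).
Integers from 2 to 150 inclusive: 150 − 2 + 1 = 149.

149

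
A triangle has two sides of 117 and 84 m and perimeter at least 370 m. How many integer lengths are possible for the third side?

32

Triangle inequality: 33 < x < 201. Perimeter ≥ 370 gives x ≥ 370 − 117 − 84 = 169.
So 169 ≤ x < 201; integers 169 through 200: 32 values.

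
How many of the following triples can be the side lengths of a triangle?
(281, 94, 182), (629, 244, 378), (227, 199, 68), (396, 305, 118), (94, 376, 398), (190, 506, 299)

3

(94,182,281): 94+182 ≤ 281 → not valid
(244,378,629): 244+378 ≤ 629 → not valid
(68,199,227): 68+199 > 227 → valid
(118,305,396): 118+305 > 396 → valid
(94,376,398): 94+376 > 398 → valid
(190,299,506): 190+299 ≤ 506 → not valid
3 of the 6 triples form a triangle.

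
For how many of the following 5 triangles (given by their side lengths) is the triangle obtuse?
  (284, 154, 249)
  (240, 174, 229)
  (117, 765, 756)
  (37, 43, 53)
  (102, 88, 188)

(284,154,249): 154²+249² = 85717 > 80656 = 284² → acute
(240,174,229): 174²+229² = 82717 > 57600 = 240² → acute
(117,765,756): 117²+756² = 585225 = 765² → right
(37,43,53): 37²+43² = 3218 > 2809 = 53² → acute
(102,88,188): 88²+102² = 18148 < 35344 = 188² → obtuse
1 of the 5 is obtuse.

1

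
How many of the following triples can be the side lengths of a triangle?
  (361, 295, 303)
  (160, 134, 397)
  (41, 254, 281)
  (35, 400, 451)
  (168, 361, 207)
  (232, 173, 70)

(295,303,361): 295+303 > 361 → valid
(134,160,397): 134+160 ≤ 397 → not valid
(41,254,281): 41+254 > 281 → valid
(35,400,451): 35+400 ≤ 451 → not valid
(168,207,361): 168+207 > 361 → valid
(70,173,232): 70+173 > 232 → valid
4 of the 6 triples form a triangle.

4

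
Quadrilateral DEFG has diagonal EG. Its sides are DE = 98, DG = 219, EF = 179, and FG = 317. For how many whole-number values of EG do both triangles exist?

178

From triangle DEG: 121 < EG < 317.
From triangle FEG: 138 < EG < 496.
Intersection: 138 < EG < 317, so integers 139 through 316: 178 values.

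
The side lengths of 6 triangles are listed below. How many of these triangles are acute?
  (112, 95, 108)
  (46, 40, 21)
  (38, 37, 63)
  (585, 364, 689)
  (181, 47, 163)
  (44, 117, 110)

2

(112,95,108): 95²+108² = 20689 > 12544 = 112² → acute
(46,40,21): 21²+40² = 2041 < 2116 = 46² → obtuse
(38,37,63): 37²+38² = 2813 < 3969 = 63² → obtuse
(585,364,689): 364²+585² = 474721 = 689² → right
(181,47,163): 47²+163² = 28778 < 32761 = 181² → obtuse
(44,117,110): 44²+110² = 14036 > 13689 = 117² → acute
2 of the 6 are acute.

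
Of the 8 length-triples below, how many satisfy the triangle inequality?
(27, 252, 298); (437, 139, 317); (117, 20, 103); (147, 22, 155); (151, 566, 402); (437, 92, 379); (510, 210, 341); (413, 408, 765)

6

(27,252,298): 27+252 ≤ 298 → not valid
(139,317,437): 139+317 > 437 → valid
(20,103,117): 20+103 > 117 → valid
(22,147,155): 22+147 > 155 → valid
(151,402,566): 151+402 ≤ 566 → not valid
(92,379,437): 92+379 > 437 → valid
(210,341,510): 210+341 > 510 → valid
(408,413,765): 408+413 > 765 → valid
6 of the 8 triples form a triangle.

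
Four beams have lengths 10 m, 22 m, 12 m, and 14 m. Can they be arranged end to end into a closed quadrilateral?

Yes

A quadrilateral exists iff every side is shorter than the sum of the others — equivalently, the longest side is less than the sum of the rest.
Longest side 22 < 36 (sum of the remaining 3), so yes.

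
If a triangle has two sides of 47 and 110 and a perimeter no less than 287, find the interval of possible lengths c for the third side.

130 ≤ c < 157

Triangle inequality alone gives 63 < c < 157.
The perimeter condition gives c ≥ 287 − 47 − 110 = 130.
Intersecting the two: 130 ≤ c < 157.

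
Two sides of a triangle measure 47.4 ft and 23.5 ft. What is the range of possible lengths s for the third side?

By the triangle inequality, s must be less than 47.4 + 23.5 = 70.9 and greater than |47.4 − 23.5| = 23.9.

23.9 < s < 70.9 (ft)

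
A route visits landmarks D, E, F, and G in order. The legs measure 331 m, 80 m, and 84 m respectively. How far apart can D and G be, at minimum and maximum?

167 ≤ DG ≤ 495 m

The maximum is all hops collinear in one direction: 331 + 80 + 84 = 495.
The longest hop is 331; the others sum to 164. Folding the others back against it leaves at least 331 − 164 = 167.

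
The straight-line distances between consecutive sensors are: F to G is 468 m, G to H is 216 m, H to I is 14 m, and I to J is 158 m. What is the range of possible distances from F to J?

The maximum is all hops collinear in one direction: 468 + 216 + 14 + 158 = 856.
The longest hop is 468; the others sum to 388. Folding the others back against it leaves at least 468 − 388 = 80.

80 ≤ FJ ≤ 856 m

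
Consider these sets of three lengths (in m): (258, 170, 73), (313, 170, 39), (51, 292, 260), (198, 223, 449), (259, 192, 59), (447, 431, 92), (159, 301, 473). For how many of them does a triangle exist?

2

(73,170,258): 73+170 ≤ 258 → not valid
(39,170,313): 39+170 ≤ 313 → not valid
(51,260,292): 51+260 > 292 → valid
(198,223,449): 198+223 ≤ 449 → not valid
(59,192,259): 59+192 ≤ 259 → not valid
(92,431,447): 92+431 > 447 → valid
(159,301,473): 159+301 ≤ 473 → not valid
2 of the 7 triples form a triangle.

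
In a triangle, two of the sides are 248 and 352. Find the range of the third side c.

By the triangle inequality, c must be less than 248 + 352 = 600 and greater than |248 − 352| = 104.

104 < c < 600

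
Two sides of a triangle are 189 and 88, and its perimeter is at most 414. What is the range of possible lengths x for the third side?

101 < x ≤ 137

Triangle inequality alone gives 101 < x < 277.
The perimeter condition gives x ≤ 414 − 189 − 88 = 137.
Intersecting the two: 101 < x ≤ 137.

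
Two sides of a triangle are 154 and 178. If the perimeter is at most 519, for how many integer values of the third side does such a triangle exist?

Triangle inequality: 24 < x < 332. Perimeter ≤ 519 gives x ≤ 519 − 154 − 178 = 187.
So 24 < x ≤ 187; integers 25 through 187: 163 values.

163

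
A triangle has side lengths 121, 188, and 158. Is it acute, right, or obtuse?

Compare the square of the longest side to the sum of squares of the other two: 121² + 158² = 39605 > 35344 = 188².

acute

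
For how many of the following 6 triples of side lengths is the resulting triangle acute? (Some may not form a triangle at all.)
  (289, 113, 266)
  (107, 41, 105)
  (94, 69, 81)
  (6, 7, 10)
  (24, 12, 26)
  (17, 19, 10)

5

(289,113,266): 113²+266² = 83525 > 83521 = 289² → acute
(107,41,105): 41²+105² = 12706 > 11449 = 107² → acute
(94,69,81): 69²+81² = 11322 > 8836 = 94² → acute
(6,7,10): 6²+7² = 85 < 100 = 10² → obtuse
(24,12,26): 12²+24² = 720 > 676 = 26² → acute
(17,19,10): 10²+17² = 389 > 361 = 19² → acute
5 of the 6 are acute.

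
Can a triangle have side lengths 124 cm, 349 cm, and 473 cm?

The two shorter sides sum to 473, exactly equal to the longest side 473.
That gives only a degenerate (flat) triangle — the inequality must be strict.

No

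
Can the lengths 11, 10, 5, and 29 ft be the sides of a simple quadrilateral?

For a quadrilateral, each side must be shorter than the sum of the others.
Here the longest side is 29, but the remaining 3 sides sum to only 26.

No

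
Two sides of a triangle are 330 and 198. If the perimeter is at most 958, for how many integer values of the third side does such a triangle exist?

298

Triangle inequality: 132 < x < 528. Perimeter ≤ 958 gives x ≤ 958 − 330 − 198 = 430.
So 132 < x ≤ 430; integers 133 through 430: 298 values.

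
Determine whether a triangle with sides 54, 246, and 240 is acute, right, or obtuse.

right

Compare the square of the longest side to the sum of squares of the other two: 54² + 240² = 60516 = 246².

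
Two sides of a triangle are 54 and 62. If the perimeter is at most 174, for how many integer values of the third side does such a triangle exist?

50

Triangle inequality: 8 < x < 116. Perimeter ≤ 174 gives x ≤ 174 − 54 − 62 = 58.
So 8 < x ≤ 58; integers 9 through 58: 50 values.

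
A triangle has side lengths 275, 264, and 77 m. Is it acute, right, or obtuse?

right

Compare the square of the longest side to the sum of squares of the other two: 77² + 264² = 75625 = 275².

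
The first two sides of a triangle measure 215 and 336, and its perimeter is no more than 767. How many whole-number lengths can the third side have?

Triangle inequality: 121 < x < 551. Perimeter ≤ 767 gives x ≤ 767 − 215 − 336 = 216.
So 121 < x ≤ 216; integers 122 through 216: 95 values.

95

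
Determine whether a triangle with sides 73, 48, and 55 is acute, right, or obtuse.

right

Compare the square of the longest side to the sum of squares of the other two: 48² + 55² = 5329 = 73².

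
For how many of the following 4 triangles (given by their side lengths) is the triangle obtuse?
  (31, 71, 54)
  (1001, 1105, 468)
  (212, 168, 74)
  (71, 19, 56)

(31,71,54): 31²+54² = 3877 < 5041 = 71² → obtuse
(1001,1105,468): 468²+1001² = 1221025 = 1105² → right
(212,168,74): 74²+168² = 33700 < 44944 = 212² → obtuse
(71,19,56): 19²+56² = 3497 < 5041 = 71² → obtuse
3 of the 4 are obtuse.

3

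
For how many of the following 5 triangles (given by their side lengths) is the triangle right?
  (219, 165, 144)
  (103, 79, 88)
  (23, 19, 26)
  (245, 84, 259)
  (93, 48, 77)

(219,165,144): 144²+165² = 47961 = 219² → right
(103,79,88): 79²+88² = 13985 > 10609 = 103² → acute
(23,19,26): 19²+23² = 890 > 676 = 26² → acute
(245,84,259): 84²+245² = 67081 = 259² → right
(93,48,77): 48²+77² = 8233 < 8649 = 93² → obtuse
2 of the 5 are right.

2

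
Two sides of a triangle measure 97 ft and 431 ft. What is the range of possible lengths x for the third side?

334 < x < 528

By the triangle inequality, x must be less than 97 + 431 = 528 and greater than |97 − 431| = 334.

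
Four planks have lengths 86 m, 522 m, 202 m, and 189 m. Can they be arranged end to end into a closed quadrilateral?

No

For a quadrilateral, each side must be shorter than the sum of the others.
Here the longest side is 522, but the remaining 3 sides sum to only 477.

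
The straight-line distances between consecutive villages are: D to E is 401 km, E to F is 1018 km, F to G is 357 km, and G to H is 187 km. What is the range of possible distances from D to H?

73 ≤ DH ≤ 1963 km

The maximum is all hops collinear in one direction: 401 + 1018 + 357 + 187 = 1963.
The longest hop is 1018; the others sum to 945. Folding the others back against it leaves at least 1018 − 945 = 73.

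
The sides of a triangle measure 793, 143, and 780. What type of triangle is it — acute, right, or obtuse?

right

Compare the square of the longest side to the sum of squares of the other two: 143² + 780² = 628849 = 793².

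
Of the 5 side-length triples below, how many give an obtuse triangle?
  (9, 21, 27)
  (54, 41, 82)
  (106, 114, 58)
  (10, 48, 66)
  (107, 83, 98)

2

(9,21,27): 9²+21² = 522 < 729 = 27² → obtuse
(54,41,82): 41²+54² = 4597 < 6724 = 82² → obtuse
(106,114,58): 58²+106² = 14600 > 12996 = 114² → acute
(10,48,66): 10+48 ≤ 66, not a triangle
(107,83,98): 83²+98² = 16493 > 11449 = 107² → acute
2 of the 5 are obtuse.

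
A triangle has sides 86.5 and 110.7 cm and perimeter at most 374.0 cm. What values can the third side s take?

Triangle inequality alone gives 24.2 < s < 197.2.
The perimeter condition gives s ≤ 374.0 − 86.5 − 110.7 = 176.8.
Intersecting the two: 24.2 < s ≤ 176.8.

24.2 < s ≤ 176.8 cm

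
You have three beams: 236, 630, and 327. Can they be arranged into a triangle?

No

The longest side is 630, but the other two sum to only 563.
563 < 630, so the triangle inequality fails.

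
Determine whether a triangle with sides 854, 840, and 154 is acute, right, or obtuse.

right

Compare the square of the longest side to the sum of squares of the other two: 154² + 840² = 729316 = 854².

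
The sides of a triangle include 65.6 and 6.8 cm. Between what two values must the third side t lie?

58.8 < t < 72.4 (cm)

By the triangle inequality, t must be less than 65.6 + 6.8 = 72.4 and greater than |65.6 − 6.8| = 58.8.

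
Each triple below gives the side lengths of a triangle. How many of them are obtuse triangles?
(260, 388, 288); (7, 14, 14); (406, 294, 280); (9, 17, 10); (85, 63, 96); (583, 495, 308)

1

(260,388,288): 260²+288² = 150544 = 388² → right
(7,14,14): 7²+14² = 245 > 196 = 14² → acute
(406,294,280): 280²+294² = 164836 = 406² → right
(9,17,10): 9²+10² = 181 < 289 = 17² → obtuse
(85,63,96): 63²+85² = 11194 > 9216 = 96² → acute
(583,495,308): 308²+495² = 339889 = 583² → right
1 of the 6 is obtuse.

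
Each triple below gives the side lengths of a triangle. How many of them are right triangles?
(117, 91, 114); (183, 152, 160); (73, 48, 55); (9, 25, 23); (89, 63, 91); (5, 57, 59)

1

(117,91,114): 91²+114² = 21277 > 13689 = 117² → acute
(183,152,160): 152²+160² = 48704 > 33489 = 183² → acute
(73,48,55): 48²+55² = 5329 = 73² → right
(9,25,23): 9²+23² = 610 < 625 = 25² → obtuse
(89,63,91): 63²+89² = 11890 > 8281 = 91² → acute
(5,57,59): 5²+57² = 3274 < 3481 = 59² → obtuse
1 of the 6 is right.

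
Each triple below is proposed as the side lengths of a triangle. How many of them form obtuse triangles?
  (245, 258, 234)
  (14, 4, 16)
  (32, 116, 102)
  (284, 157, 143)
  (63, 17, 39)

(245,258,234): 234²+245² = 114781 > 66564 = 258² → acute
(14,4,16): 4²+14² = 212 < 256 = 16² → obtuse
(32,116,102): 32²+102² = 11428 < 13456 = 116² → obtuse
(284,157,143): 143²+157² = 45098 < 80656 = 284² → obtuse
(63,17,39): 17+39 ≤ 63, not a triangle
3 of the 5 are obtuse.

3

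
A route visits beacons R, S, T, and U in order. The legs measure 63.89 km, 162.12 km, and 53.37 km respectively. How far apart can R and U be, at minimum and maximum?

44.86 ≤ RU ≤ 279.38 km

The maximum is all hops collinear in one direction: 63.89 + 162.12 + 53.37 = 279.38.
The longest hop is 162.12; the others sum to 117.26. Folding the others back against it leaves at least 162.12 − 117.26 = 44.86.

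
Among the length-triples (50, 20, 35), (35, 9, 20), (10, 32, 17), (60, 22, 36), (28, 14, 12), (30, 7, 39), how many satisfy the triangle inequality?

1

(20,35,50): 20+35 > 50 → valid
(9,20,35): 9+20 ≤ 35 → not valid
(10,17,32): 10+17 ≤ 32 → not valid
(22,36,60): 22+36 ≤ 60 → not valid
(12,14,28): 12+14 ≤ 28 → not valid
(7,30,39): 7+30 ≤ 39 → not valid
1 of the 6 triples forms a triangle.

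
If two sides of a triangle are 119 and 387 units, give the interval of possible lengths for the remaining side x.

By the triangle inequality, x must be less than 119 + 387 = 506 and greater than |119 − 387| = 268.

268 < x < 506 (units)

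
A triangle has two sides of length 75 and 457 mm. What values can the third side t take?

382 < t < 532 (mm)

By the triangle inequality, t must be less than 75 + 457 = 532 and greater than |75 − 457| = 382.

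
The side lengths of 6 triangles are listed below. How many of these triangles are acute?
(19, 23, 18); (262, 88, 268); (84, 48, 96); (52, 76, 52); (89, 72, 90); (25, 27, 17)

(19,23,18): 18²+19² = 685 > 529 = 23² → acute
(262,88,268): 88²+262² = 76388 > 71824 = 268² → acute
(84,48,96): 48²+84² = 9360 > 9216 = 96² → acute
(52,76,52): 52²+52² = 5408 < 5776 = 76² → obtuse
(89,72,90): 72²+89² = 13105 > 8100 = 90² → acute
(25,27,17): 17²+25² = 914 > 729 = 27² → acute
5 of the 6 are acute.

5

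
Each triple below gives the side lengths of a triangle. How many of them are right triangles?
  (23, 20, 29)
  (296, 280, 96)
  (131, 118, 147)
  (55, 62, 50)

(23,20,29): 20²+23² = 929 > 841 = 29² → acute
(296,280,96): 96²+280² = 87616 = 296² → right
(131,118,147): 118²+131² = 31085 > 21609 = 147² → acute
(55,62,50): 50²+55² = 5525 > 3844 = 62² → acute
1 of the 4 is right.

1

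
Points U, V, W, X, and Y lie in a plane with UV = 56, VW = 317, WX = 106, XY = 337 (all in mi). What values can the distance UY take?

The maximum is all hops collinear in one direction: 56 + 317 + 106 + 337 = 816.
The longest hop is 337; the others sum to 479. Since 337 ≤ 479, the path can fold back on itself completely, so the minimum distance is 0.

0 ≤ UY ≤ 816 mi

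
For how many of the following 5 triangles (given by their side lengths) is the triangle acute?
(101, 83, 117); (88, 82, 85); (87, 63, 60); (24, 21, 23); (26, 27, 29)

4

(101,83,117): 83²+101² = 17090 > 13689 = 117² → acute
(88,82,85): 82²+85² = 13949 > 7744 = 88² → acute
(87,63,60): 60²+63² = 7569 = 87² → right
(24,21,23): 21²+23² = 970 > 576 = 24² → acute
(26,27,29): 26²+27² = 1405 > 841 = 29² → acute
4 of the 5 are acute.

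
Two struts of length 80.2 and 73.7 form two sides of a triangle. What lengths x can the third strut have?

By the triangle inequality, x must be less than 80.2 + 73.7 = 153.9 and greater than |80.2 − 73.7| = 6.5.

6.5 < x < 153.9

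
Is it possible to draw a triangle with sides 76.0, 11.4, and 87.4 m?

The two shorter sides sum to 87.4, exactly equal to the longest side 87.4.
That gives only a degenerate (flat) triangle — the inequality must be strict.

No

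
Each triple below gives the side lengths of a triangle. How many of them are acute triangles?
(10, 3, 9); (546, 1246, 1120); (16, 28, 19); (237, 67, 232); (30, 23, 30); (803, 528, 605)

2

(10,3,9): 3²+9² = 90 < 100 = 10² → obtuse
(546,1246,1120): 546²+1120² = 1552516 = 1246² → right
(16,28,19): 16²+19² = 617 < 784 = 28² → obtuse
(237,67,232): 67²+232² = 58313 > 56169 = 237² → acute
(30,23,30): 23²+30² = 1429 > 900 = 30² → acute
(803,528,605): 528²+605² = 644809 = 803² → right
2 of the 6 are acute.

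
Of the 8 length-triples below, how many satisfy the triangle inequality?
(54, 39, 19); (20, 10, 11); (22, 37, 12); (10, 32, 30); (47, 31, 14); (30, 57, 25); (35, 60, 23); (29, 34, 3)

(19,39,54): 19+39 > 54 → valid
(10,11,20): 10+11 > 20 → valid
(12,22,37): 12+22 ≤ 37 → not valid
(10,30,32): 10+30 > 32 → valid
(14,31,47): 14+31 ≤ 47 → not valid
(25,30,57): 25+30 ≤ 57 → not valid
(23,35,60): 23+35 ≤ 60 → not valid
(3,29,34): 3+29 ≤ 34 → not valid
3 of the 8 triples form a triangle.

3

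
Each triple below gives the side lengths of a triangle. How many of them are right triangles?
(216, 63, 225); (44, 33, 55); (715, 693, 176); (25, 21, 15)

3

(216,63,225): 63²+216² = 50625 = 225² → right
(44,33,55): 33²+44² = 3025 = 55² → right
(715,693,176): 176²+693² = 511225 = 715² → right
(25,21,15): 15²+21² = 666 > 625 = 25² → acute
3 of the 4 are right.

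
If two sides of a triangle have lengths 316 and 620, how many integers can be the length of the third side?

631

The third side lies in the open interval (304, 936).
Integers from 305 to 935 inclusive: 935 − 305 + 1 = 631.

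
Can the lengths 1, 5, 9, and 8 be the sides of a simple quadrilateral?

A quadrilateral exists iff every side is shorter than the sum of the others — equivalently, the longest side is less than the sum of the rest.
Longest side 9 < 14 (sum of the remaining 3), so yes.

Yes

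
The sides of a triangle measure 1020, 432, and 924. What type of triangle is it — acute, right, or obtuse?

Compare the square of the longest side to the sum of squares of the other two: 432² + 924² = 1040400 = 1020².

right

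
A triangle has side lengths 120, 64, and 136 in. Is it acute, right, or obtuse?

Compare the square of the longest side to the sum of squares of the other two: 64² + 120² = 18496 = 136².

right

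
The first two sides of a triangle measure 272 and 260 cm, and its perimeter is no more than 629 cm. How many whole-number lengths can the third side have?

Triangle inequality: 12 < x < 532. Perimeter ≤ 629 gives x ≤ 629 − 272 − 260 = 97.
So 12 < x ≤ 97; integers 13 through 97: 85 values.

85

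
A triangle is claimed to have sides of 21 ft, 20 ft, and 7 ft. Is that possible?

Yes

The longest side is 21, and the other two sum to 27.
Since 27 > 21, the triangle inequality holds.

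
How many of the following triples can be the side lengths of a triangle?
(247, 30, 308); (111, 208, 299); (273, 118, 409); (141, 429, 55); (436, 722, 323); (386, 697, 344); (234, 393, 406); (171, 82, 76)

(30,247,308): 30+247 ≤ 308 → not valid
(111,208,299): 111+208 > 299 → valid
(118,273,409): 118+273 ≤ 409 → not valid
(55,141,429): 55+141 ≤ 429 → not valid
(323,436,722): 323+436 > 722 → valid
(344,386,697): 344+386 > 697 → valid
(234,393,406): 234+393 > 406 → valid
(76,82,171): 76+82 ≤ 171 → not valid
4 of the 8 triples form a triangle.

4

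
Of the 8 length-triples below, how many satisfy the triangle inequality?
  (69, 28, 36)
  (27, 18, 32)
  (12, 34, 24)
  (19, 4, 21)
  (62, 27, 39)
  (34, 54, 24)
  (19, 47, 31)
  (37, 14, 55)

6

(28,36,69): 28+36 ≤ 69 → not valid
(18,27,32): 18+27 > 32 → valid
(12,24,34): 12+24 > 34 → valid
(4,19,21): 4+19 > 21 → valid
(27,39,62): 27+39 > 62 → valid
(24,34,54): 24+34 > 54 → valid
(19,31,47): 19+31 > 47 → valid
(14,37,55): 14+37 ≤ 55 → not valid
6 of the 8 triples form a triangle.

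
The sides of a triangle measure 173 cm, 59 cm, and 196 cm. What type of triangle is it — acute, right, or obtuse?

obtuse

Compare the square of the longest side to the sum of squares of the other two: 59² + 173² = 33410 < 38416 = 196².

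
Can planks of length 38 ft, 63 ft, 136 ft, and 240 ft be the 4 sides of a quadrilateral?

For a quadrilateral, each side must be shorter than the sum of the others.
Here the longest side is 240, but the remaining 3 sides sum to only 237.

No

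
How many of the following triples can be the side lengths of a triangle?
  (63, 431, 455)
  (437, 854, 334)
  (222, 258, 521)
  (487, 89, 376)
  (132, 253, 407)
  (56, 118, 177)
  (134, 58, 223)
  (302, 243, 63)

2

(63,431,455): 63+431 > 455 → valid
(334,437,854): 334+437 ≤ 854 → not valid
(222,258,521): 222+258 ≤ 521 → not valid
(89,376,487): 89+376 ≤ 487 → not valid
(132,253,407): 132+253 ≤ 407 → not valid
(56,118,177): 56+118 ≤ 177 → not valid
(58,134,223): 58+134 ≤ 223 → not valid
(63,243,302): 63+243 > 302 → valid
2 of the 8 triples form a triangle.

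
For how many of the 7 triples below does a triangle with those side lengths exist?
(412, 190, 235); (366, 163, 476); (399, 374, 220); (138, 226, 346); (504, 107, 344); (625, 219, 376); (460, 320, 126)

(190,235,412): 190+235 > 412 → valid
(163,366,476): 163+366 > 476 → valid
(220,374,399): 220+374 > 399 → valid
(138,226,346): 138+226 > 346 → valid
(107,344,504): 107+344 ≤ 504 → not valid
(219,376,625): 219+376 ≤ 625 → not valid
(126,320,460): 126+320 ≤ 460 → not valid
4 of the 7 triples form a triangle.

4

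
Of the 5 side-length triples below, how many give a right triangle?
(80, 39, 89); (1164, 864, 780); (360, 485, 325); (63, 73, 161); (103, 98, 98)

(80,39,89): 39²+80² = 7921 = 89² → right
(1164,864,780): 780²+864² = 1354896 = 1164² → right
(360,485,325): 325²+360² = 235225 = 485² → right
(63,73,161): 63+73 ≤ 161, not a triangle
(103,98,98): 98²+98² = 19208 > 10609 = 103² → acute
3 of the 5 are right.

3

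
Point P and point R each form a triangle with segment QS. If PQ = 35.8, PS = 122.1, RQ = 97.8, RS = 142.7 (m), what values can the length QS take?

From triangle PQS: |35.8 − 122.1| < QS < 35.8 + 122.1, i.e. 86.3 < QS < 157.9.
From triangle RQS: 44.9 < QS < 240.5.
Both must hold, so QS lies in the intersection.

86.3 < QS < 157.9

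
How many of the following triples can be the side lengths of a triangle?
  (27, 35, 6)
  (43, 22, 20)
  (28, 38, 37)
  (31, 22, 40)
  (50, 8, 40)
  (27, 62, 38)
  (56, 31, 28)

4

(6,27,35): 6+27 ≤ 35 → not valid
(20,22,43): 20+22 ≤ 43 → not valid
(28,37,38): 28+37 > 38 → valid
(22,31,40): 22+31 > 40 → valid
(8,40,50): 8+40 ≤ 50 → not valid
(27,38,62): 27+38 > 62 → valid
(28,31,56): 28+31 > 56 → valid
4 of the 7 triples form a triangle.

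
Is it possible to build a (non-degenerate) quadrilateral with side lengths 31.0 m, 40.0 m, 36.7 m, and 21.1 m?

Yes

A quadrilateral exists iff every side is shorter than the sum of the others — equivalently, the longest side is less than the sum of the rest.
Longest side 40.0 < 88.8 (sum of the remaining 3), so yes.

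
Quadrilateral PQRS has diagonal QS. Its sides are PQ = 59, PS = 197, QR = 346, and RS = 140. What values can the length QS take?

From triangle PQS: |59 − 197| < QS < 59 + 197, i.e. 138 < QS < 256.
From triangle RQS: 206 < QS < 486.
Both must hold, so QS lies in the intersection.

206 < QS < 256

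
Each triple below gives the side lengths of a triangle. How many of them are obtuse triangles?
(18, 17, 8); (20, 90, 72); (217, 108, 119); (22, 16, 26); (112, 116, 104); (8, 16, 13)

(18,17,8): 8²+17² = 353 > 324 = 18² → acute
(20,90,72): 20²+72² = 5584 < 8100 = 90² → obtuse
(217,108,119): 108²+119² = 25825 < 47089 = 217² → obtuse
(22,16,26): 16²+22² = 740 > 676 = 26² → acute
(112,116,104): 104²+112² = 23360 > 13456 = 116² → acute
(8,16,13): 8²+13² = 233 < 256 = 16² → obtuse
3 of the 6 are obtuse.

3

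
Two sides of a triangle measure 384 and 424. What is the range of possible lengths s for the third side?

40 < s < 808

By the triangle inequality, s must be less than 384 + 424 = 808 and greater than |384 − 424| = 40.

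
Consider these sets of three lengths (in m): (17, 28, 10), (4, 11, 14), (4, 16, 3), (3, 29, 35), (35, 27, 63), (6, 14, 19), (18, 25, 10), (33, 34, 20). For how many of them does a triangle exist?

(10,17,28): 10+17 ≤ 28 → not valid
(4,11,14): 4+11 > 14 → valid
(3,4,16): 3+4 ≤ 16 → not valid
(3,29,35): 3+29 ≤ 35 → not valid
(27,35,63): 27+35 ≤ 63 → not valid
(6,14,19): 6+14 > 19 → valid
(10,18,25): 10+18 > 25 → valid
(20,33,34): 20+33 > 34 → valid
4 of the 8 triples form a triangle.

4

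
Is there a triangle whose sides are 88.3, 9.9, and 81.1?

Yes

The longest side is 88.3, and the other two sum to 91.0.
Since 91.0 > 88.3, the triangle inequality holds.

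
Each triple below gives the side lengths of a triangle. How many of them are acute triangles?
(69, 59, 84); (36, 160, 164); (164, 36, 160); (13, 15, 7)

1

(69,59,84): 59²+69² = 8242 > 7056 = 84² → acute
(36,160,164): 36²+160² = 26896 = 164² → right
(164,36,160): 36²+160² = 26896 = 164² → right
(13,15,7): 7²+13² = 218 < 225 = 15² → obtuse
1 of the 4 is acute.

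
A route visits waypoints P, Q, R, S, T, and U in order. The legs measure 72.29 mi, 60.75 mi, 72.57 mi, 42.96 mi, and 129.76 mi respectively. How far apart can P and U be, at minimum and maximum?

0 ≤ PU ≤ 378.33 mi

The maximum is all hops collinear in one direction: 72.29 + 60.75 + 72.57 + 42.96 + 129.76 = 378.33.
The longest hop is 129.76; the others sum to 248.57. Since 129.76 ≤ 248.57, the path can fold back on itself completely, so the minimum distance is 0.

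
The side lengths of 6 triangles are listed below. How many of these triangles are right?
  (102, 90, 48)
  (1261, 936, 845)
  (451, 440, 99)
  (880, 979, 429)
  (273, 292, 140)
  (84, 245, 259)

(102,90,48): 48²+90² = 10404 = 102² → right
(1261,936,845): 845²+936² = 1590121 = 1261² → right
(451,440,99): 99²+440² = 203401 = 451² → right
(880,979,429): 429²+880² = 958441 = 979² → right
(273,292,140): 140²+273² = 94129 > 85264 = 292² → acute
(84,245,259): 84²+245² = 67081 = 259² → right
5 of the 6 are right.

5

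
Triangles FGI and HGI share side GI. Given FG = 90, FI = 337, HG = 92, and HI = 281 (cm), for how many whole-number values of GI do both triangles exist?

125

From triangle FGI: 247 < GI < 427.
From triangle HGI: 189 < GI < 373.
Intersection: 247 < GI < 373, so integers 248 through 372: 125 values.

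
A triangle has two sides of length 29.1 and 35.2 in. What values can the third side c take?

6.1 < c < 64.3

By the triangle inequality, c must be less than 29.1 + 35.2 = 64.3 and greater than |29.1 − 35.2| = 6.1.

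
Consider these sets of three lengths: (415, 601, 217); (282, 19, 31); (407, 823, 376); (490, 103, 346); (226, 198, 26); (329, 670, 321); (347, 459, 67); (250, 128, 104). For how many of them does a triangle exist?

1

(217,415,601): 217+415 > 601 → valid
(19,31,282): 19+31 ≤ 282 → not valid
(376,407,823): 376+407 ≤ 823 → not valid
(103,346,490): 103+346 ≤ 490 → not valid
(26,198,226): 26+198 ≤ 226 → not valid
(321,329,670): 321+329 ≤ 670 → not valid
(67,347,459): 67+347 ≤ 459 → not valid
(104,128,250): 104+128 ≤ 250 → not valid
1 of the 8 triples forms a triangle.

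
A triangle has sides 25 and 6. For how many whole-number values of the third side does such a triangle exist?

11

The third side lies in the open interval (19, 31).
Integers from 20 to 30 inclusive: 30 − 20 + 1 = 11.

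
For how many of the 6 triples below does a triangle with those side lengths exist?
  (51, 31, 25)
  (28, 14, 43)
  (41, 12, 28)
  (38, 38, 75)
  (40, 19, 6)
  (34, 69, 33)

2

(25,31,51): 25+31 > 51 → valid
(14,28,43): 14+28 ≤ 43 → not valid
(12,28,41): 12+28 ≤ 41 → not valid
(38,38,75): 38+38 > 75 → valid
(6,19,40): 6+19 ≤ 40 → not valid
(33,34,69): 33+34 ≤ 69 → not valid
2 of the 6 triples form a triangle.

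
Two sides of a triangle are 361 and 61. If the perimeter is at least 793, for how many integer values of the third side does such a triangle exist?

51

Triangle inequality: 300 < x < 422. Perimeter ≥ 793 gives x ≥ 793 − 361 − 61 = 371.
So 371 ≤ x < 422; integers 371 through 421: 51 values.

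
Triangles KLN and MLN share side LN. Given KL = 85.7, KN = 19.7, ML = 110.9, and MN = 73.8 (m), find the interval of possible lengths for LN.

66.0 < LN < 105.4

From triangle KLN: |85.7 − 19.7| < LN < 85.7 + 19.7, i.e. 66.0 < LN < 105.4.
From triangle MLN: 37.1 < LN < 184.7.
Both must hold, so LN lies in the intersection.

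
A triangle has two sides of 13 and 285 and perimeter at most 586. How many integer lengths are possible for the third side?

16

Triangle inequality: 272 < x < 298. Perimeter ≤ 586 gives x ≤ 586 − 13 − 285 = 288.
So 272 < x ≤ 288; integers 273 through 288: 16 values.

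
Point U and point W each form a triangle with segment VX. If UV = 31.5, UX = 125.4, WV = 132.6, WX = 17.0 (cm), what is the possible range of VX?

115.6 < VX < 149.6

From triangle UVX: |31.5 − 125.4| < VX < 31.5 + 125.4, i.e. 93.9 < VX < 156.9.
From triangle WVX: 115.6 < VX < 149.6.
Both must hold, so VX lies in the intersection.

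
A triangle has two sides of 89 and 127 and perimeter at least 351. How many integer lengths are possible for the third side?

Triangle inequality: 38 < x < 216. Perimeter ≥ 351 gives x ≥ 351 − 89 − 127 = 135.
So 135 ≤ x < 216; integers 135 through 215: 81 values.

81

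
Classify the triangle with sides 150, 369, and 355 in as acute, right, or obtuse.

acute

Compare the square of the longest side to the sum of squares of the other two: 150² + 355² = 148525 > 136161 = 369².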